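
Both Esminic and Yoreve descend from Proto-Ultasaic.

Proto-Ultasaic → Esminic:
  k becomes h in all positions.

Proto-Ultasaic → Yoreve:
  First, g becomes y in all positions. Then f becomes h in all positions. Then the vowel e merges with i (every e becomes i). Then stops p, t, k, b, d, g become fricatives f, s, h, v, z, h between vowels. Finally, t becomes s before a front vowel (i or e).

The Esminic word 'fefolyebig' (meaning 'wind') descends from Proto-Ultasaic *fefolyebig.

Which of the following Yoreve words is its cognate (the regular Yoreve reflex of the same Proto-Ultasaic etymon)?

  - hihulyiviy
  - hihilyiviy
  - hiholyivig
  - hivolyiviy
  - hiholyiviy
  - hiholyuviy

Yoreve: *fefolyebig
  fefolyebig → fefolyebiy   [unconditioned shift]
  fefolyebiy → heholyebiy   [unconditioned shift]
  heholyebiy → hiholyibiy   [vowel merger]
  hiholyibiy → hiholyiviy   [intervocalic lenition]
  hiholyiviy (rule 5 does not apply)
  giving Yoreve hiholyiviy.

hiholyiviy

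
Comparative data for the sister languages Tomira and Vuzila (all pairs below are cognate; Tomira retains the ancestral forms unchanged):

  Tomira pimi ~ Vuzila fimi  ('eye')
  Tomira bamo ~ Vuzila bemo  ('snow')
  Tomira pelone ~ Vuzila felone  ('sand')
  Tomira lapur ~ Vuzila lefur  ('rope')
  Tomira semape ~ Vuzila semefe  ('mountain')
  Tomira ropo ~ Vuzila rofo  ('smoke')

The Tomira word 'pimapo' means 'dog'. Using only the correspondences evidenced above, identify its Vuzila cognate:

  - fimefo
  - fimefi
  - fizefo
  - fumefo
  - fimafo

pimi ~ fimi — Tomira p corresponds to Vuzila f word-initially before a front vowel.
lapur ~ lefur, semape ~ semefe — Tomira a corresponds to Vuzila e after a consonant, before a labial obstruent.
ropo ~ rofo — Tomira p corresponds to Vuzila f between vowels (before a back vowel).
Applying these to Tomira 'pimapo':
  pimapo → fimapo   (p→f word-initially before a front vowel)
  fimapo → fimepo   (a→e after a consonant, before a labial obstruent)
  fimepo → fimefo   (p→f between vowels (before a back vowel))
So the Vuzila cognate is 'fimefo'.

fimefo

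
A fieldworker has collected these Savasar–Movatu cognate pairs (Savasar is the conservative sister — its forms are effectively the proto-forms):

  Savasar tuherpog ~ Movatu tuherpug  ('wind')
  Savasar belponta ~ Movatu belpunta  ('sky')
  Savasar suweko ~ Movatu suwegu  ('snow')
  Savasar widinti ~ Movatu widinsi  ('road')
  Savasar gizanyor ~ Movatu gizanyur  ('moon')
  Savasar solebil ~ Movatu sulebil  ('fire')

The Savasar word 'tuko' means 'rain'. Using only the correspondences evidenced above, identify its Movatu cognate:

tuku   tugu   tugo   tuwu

suweko ~ suwegu — Savasar k corresponds to Movatu g between vowels (before a back vowel).
suweko ~ suwegu — Savasar o corresponds to Movatu u word-finally.
Applying these to Savasar 'tuko':
  tuko → tugo   (k→g between vowels (before a back vowel))
  tugo → tugu   (o→u word-finally)
So the Movatu cognate is 'tugu'.

tugu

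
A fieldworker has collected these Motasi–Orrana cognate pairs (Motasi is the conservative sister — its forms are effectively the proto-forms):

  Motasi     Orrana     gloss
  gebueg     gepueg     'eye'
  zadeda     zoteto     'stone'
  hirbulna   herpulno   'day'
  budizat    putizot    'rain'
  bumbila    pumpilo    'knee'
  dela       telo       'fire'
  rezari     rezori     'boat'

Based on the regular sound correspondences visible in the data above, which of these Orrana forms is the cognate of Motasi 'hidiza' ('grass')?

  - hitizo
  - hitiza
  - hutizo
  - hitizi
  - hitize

hitizo

budizat ~ putizot — Motasi d corresponds to Orrana t between vowels (before a front vowel).
zadeda ~ zoteto, hirbulna ~ herpulno — Motasi a corresponds to Orrana o word-finally.
Applying these to Motasi 'hidiza':
  hidiza → hitiza   (d→t between vowels (before a front vowel))
  hitiza → hitizo   (a→o word-finally)
So the Orrana cognate is 'hitizo'.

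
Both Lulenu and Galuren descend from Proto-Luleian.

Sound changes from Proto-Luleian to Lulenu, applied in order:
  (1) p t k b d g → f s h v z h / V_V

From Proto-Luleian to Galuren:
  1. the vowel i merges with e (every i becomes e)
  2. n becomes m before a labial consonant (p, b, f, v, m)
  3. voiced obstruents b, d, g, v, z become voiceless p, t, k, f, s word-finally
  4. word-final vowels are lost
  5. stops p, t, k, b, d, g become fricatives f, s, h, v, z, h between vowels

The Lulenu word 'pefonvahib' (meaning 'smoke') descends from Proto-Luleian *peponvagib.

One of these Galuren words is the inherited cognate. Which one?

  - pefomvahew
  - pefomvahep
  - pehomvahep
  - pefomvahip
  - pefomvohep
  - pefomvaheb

pefomvahep

Galuren: *peponvagib
  peponvagib → peponvageb   [vowel merger]
  peponvageb → pepomvageb   [nasal place assimilation]
  pepomvageb → pepomvagep   [final devoicing]
  pepomvagep (rule 4 does not apply)
  pepomvagep → pefomvahep   [intervocalic lenition]
  giving Galuren pefomvahep.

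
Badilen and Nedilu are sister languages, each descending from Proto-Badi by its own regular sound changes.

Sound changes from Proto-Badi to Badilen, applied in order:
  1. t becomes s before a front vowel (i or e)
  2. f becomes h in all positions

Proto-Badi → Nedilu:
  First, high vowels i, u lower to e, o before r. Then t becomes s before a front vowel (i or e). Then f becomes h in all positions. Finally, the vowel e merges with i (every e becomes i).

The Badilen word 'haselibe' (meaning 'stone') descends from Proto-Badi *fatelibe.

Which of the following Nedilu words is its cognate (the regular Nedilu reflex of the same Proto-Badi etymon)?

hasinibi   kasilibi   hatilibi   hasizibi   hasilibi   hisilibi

Nedilu: *fatelibe
  fatelibe (rule 1 does not apply)
  fatelibe → faselibe   [palatalisation]
  faselibe → haselibe   [unconditioned shift]
  haselibe → hasilibi   [vowel merger]
  giving Nedilu hasilibi.

hasilibi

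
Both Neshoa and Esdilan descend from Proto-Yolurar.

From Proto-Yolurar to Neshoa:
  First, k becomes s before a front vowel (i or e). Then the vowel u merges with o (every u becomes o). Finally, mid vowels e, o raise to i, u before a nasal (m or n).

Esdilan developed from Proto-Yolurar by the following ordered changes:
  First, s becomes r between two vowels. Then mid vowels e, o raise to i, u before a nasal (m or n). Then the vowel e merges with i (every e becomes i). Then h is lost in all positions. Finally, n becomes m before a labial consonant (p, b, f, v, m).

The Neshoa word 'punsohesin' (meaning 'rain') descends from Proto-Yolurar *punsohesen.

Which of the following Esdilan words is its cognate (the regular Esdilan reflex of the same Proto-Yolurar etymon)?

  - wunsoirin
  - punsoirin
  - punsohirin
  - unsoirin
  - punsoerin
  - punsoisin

Esdilan: *punsohesen
  punsohesen → punsoheren   [rhotacism]
  punsoheren → punsoherin   [pre-nasal raising]
  punsoherin → punsohirin   [vowel merger]
  punsohirin → punsoirin   [h-loss]
  punsoirin (rule 5 does not apply)
  giving Esdilan punsoirin.
Only 'punsoirin' matches the regular Esdilan development of *punsohesen.

punsoirin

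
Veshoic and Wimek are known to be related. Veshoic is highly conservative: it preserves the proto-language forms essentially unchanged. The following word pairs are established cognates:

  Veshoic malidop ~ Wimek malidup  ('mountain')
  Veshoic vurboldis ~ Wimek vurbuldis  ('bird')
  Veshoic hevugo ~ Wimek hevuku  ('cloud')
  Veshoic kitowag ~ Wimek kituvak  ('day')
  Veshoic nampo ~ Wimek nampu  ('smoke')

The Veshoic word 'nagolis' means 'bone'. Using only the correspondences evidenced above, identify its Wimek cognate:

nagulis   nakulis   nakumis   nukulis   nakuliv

hevugo ~ hevuku — Veshoic g corresponds to Wimek k between vowels (before a back vowel).
vurboldis ~ vurbuldis, kitowag ~ kituvak — Veshoic o corresponds to Wimek u after a consonant, before a consonant other than r, m, n, p, b, f, v.
Applying these to Veshoic 'nagolis':
  nagolis → nakolis   (g→k between vowels (before a back vowel))
  nakolis → nakulis   (o→u after a consonant, before a consonant other than r, m, n, p, b, f, v)
So the Wimek cognate is 'nakulis'.

nakulis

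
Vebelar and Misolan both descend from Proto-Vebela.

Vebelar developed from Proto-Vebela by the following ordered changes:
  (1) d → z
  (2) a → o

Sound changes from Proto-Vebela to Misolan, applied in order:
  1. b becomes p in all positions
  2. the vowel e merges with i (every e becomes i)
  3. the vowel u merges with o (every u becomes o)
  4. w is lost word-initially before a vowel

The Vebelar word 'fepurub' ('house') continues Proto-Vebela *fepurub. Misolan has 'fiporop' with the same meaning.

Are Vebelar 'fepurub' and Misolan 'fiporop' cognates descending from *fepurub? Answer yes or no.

yes

Derive the expected Misolan reflex of *fepurub:
Misolan: *fepurub > fepurup > fipurup > fiporop  (by unconditioned shift, vowel merger, vowel merger)
Misolan 'fiporop' matches the regular reflex exactly, so the pair is cognate.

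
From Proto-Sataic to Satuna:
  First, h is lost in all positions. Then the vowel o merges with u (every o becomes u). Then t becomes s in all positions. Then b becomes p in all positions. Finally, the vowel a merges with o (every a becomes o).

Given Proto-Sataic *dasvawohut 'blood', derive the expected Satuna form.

Satuna: start from *dasvawohut.
  rule 1 (h-loss): dasvawohut → dasvawout
  rule 2 (vowel merger): dasvawout → dasvawuut
  rule 3 (unconditioned shift): dasvawuut → dasvawuus
  rule 4: no change — dasvawuus
  rule 5 (vowel merger): dasvawuus → dosvowuus
  ⇒ Satuna dosvowuus

dosvowuus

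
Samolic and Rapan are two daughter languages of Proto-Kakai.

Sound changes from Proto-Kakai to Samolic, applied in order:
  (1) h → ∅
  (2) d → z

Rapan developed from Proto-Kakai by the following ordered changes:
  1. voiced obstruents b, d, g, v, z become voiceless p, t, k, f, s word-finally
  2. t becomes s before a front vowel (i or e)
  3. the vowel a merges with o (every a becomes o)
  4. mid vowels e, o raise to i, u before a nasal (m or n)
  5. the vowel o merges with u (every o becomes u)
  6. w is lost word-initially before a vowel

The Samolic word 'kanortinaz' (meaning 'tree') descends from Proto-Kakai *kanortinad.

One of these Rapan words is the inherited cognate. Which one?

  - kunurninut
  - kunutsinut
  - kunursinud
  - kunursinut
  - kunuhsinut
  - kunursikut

Rapan: *kanortinad > kanortinat > kanorsinat > konorsinot > kunorsinot > kunursinut  (by final devoicing, palatalisation, vowel merger, pre-nasal raising, vowel merger)
Only 'kunursinut' matches the regular Rapan development of *kanortinad.

kunursinut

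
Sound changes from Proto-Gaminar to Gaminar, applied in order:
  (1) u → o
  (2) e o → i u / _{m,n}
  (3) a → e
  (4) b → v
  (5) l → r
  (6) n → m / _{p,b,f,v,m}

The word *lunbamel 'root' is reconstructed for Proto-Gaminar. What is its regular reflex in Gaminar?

Gaminar: *lunbamel
  lunbamel → lonbamel   [vowel merger]
  lonbamel → lunbamel   [pre-nasal raising]
  lunbamel → lunbemel   [vowel merger]
  lunbemel → lunvemel   [unconditioned shift]
  lunvemel → runvemer   [unconditioned shift]
  runvemer → rumvemer   [nasal place assimilation]
  giving Gaminar rumvemer.

rumvemer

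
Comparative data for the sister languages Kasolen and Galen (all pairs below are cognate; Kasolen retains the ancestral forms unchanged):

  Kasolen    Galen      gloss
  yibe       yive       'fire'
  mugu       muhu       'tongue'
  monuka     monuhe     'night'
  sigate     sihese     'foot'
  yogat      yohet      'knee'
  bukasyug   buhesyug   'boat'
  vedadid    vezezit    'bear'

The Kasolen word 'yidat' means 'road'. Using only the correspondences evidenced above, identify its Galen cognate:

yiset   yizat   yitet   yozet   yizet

yizet

vedadid ~ vezezit — Kasolen d corresponds to Galen z between vowels (before a back vowel).
sigate ~ sihese, yogat ~ yohet — Kasolen a corresponds to Galen e after a consonant, before a consonant other than r, m, n, p, b, f, v.
Applying these to Kasolen 'yidat':
  yidat → yizat   (d→z between vowels (before a back vowel))
  yizat → yizet   (a→e after a consonant, before a consonant other than r, m, n, p, b, f, v)
So the Galen cognate is 'yizet'.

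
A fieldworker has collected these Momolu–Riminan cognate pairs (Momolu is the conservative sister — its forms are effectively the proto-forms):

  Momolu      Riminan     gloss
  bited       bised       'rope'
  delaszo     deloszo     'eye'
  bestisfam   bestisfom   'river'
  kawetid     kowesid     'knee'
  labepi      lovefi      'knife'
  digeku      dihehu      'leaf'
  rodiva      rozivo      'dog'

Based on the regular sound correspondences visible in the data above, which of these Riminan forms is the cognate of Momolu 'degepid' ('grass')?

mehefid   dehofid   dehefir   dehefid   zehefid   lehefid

digeku ~ dihehu — Momolu g corresponds to Riminan h between vowels (before a front vowel).
labepi ~ lovefi — Momolu p corresponds to Riminan f between vowels (before a front vowel).
Applying these to Momolu 'degepid':
  degepid → dehepid   (g→h between vowels (before a front vowel))
  dehepid → dehefid   (p→f between vowels (before a front vowel))
So the Riminan cognate is 'dehefid'.

dehefid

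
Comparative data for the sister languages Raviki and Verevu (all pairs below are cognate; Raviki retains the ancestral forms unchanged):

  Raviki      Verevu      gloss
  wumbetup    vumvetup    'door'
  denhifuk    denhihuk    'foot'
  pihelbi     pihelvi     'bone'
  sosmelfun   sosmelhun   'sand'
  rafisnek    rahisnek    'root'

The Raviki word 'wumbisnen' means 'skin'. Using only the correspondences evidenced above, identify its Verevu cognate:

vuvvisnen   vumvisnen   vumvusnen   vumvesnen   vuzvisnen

wumbetup ~ vumvetup — Raviki w corresponds to Verevu v word-initially before a back vowel.
pihelbi ~ pihelvi — Raviki b corresponds to Verevu v after a consonant, before a front vowel.
Applying these to Raviki 'wumbisnen':
  wumbisnen → vumbisnen   (w→v word-initially before a back vowel)
  vumbisnen → vumvisnen   (b→v after a consonant, before a front vowel)
So the Verevu cognate is 'vumvisnen'.

vumvisnen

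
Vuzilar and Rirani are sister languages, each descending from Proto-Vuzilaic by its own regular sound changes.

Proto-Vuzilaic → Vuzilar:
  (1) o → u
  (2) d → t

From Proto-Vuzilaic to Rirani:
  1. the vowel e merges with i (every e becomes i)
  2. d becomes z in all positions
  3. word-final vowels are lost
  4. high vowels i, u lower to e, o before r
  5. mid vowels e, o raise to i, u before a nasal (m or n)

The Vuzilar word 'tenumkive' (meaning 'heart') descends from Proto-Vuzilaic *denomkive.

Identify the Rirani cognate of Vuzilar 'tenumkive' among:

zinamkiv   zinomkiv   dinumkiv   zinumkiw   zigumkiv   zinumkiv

zinumkiv

Rirani: start from *denomkive.
  rule 1 (vowel merger): denomkive → dinomkivi
  rule 2 (unconditioned shift): dinomkivi → zinomkivi
  rule 3 (apocope): zinomkivi → zinomkiv
  rule 4: no change — zinomkiv
  rule 5 (pre-nasal raising): zinomkiv → zinumkiv
  ⇒ Rirani zinumkiv
Among the options, 'zinumkiv' alone shows every Rirani change applied in order.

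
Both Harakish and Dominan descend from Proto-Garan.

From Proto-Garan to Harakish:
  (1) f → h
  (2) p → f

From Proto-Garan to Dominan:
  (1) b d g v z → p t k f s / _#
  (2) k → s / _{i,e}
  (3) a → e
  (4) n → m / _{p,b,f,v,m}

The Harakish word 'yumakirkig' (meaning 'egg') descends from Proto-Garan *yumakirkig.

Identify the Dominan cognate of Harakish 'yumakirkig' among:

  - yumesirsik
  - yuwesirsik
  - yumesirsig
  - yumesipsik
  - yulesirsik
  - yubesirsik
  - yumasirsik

yumesirsik

Dominan: *yumakirkig > yumakirkik > yumasirsik > yumesirsik  (by final devoicing, palatalisation, vowel merger)
Only 'yumesirsik' matches the regular Dominan development of *yumakirkig.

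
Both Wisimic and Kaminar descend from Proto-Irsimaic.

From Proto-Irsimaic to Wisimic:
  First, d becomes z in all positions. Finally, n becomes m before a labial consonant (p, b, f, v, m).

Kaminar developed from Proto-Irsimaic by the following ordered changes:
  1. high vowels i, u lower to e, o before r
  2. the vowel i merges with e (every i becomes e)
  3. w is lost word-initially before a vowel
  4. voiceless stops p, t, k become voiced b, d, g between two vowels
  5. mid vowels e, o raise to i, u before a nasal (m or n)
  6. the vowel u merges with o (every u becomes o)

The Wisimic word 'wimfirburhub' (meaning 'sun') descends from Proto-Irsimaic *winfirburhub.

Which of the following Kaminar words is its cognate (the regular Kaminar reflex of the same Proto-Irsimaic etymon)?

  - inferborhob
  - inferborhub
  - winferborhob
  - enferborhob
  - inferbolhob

Kaminar: *winfirburhub > winferborhub > wenferborhub > enferborhub > inferborhub > inferborhob  (by pre-rhotic lowering, vowel merger, glide loss, pre-nasal raising, vowel merger)

inferborhob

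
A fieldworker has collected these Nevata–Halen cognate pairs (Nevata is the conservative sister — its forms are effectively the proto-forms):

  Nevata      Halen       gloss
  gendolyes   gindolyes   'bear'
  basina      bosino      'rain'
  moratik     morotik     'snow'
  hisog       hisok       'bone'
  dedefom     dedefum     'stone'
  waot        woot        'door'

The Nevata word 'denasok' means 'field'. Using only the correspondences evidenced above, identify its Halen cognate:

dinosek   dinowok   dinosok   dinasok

gendolyes ~ gindolyes — Nevata e corresponds to Halen i after a consonant, before a nasal.
basina ~ bosino, moratik ~ morotik — Nevata a corresponds to Halen o after a consonant, before a consonant other than r, m, n, p, b, f, v.
Applying these to Nevata 'denasok':
  denasok → dinasok   (e→i after a consonant, before a nasal)
  dinasok → dinosok   (a→o after a consonant, before a consonant other than r, m, n, p, b, f, v)
So the Halen cognate is 'dinosok'.

dinosok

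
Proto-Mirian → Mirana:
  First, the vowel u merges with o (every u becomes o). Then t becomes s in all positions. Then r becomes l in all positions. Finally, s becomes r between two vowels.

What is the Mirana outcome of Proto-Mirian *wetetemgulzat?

wereremgolzas

Mirana: *wetetemgulzat
  wetetemgulzat → wetetemgolzat   [vowel merger]
  wetetemgolzat → wesesemgolzas   [unconditioned shift]
  wesesemgolzas (rule 3 does not apply)
  wesesemgolzas → wereremgolzas   [rhotacism]
  giving Mirana wereremgolzas.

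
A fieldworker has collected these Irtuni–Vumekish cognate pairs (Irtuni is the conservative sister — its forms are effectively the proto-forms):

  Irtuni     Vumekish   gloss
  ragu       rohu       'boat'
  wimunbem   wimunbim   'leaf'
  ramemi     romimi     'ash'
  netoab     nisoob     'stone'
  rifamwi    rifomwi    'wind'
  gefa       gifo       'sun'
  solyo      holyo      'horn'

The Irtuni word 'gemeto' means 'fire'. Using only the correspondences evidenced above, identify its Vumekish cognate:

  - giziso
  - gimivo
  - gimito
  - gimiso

wimunbem ~ wimunbim, ramemi ~ romimi — Irtuni e corresponds to Vumekish i after a consonant, before a nasal.
netoab ~ nisoob — Irtuni e corresponds to Vumekish i after a consonant, before a consonant other than r, m, n, p, b, f, v.
netoab ~ nisoob — Irtuni t corresponds to Vumekish s between vowels (before a back vowel).
Applying these to Irtuni 'gemeto':
  gemeto → gimeto   (e→i after a consonant, before a nasal)
  gimeto → gimito   (e→i after a consonant, before a consonant other than r, m, n, p, b, f, v)
  gimito → gimiso   (t→s between vowels (before a back vowel))
So the Vumekish cognate is 'gimiso'.

gimiso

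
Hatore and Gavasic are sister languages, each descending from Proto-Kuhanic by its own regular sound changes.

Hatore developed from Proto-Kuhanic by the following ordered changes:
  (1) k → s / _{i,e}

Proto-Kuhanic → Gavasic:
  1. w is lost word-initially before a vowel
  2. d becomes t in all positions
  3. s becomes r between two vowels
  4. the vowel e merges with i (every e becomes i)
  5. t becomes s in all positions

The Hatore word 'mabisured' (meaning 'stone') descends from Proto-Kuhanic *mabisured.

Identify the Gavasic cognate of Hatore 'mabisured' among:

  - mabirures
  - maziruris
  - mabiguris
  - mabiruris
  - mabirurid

Gavasic: start from *mabisured.
  rule 1: no change — mabisured
  rule 2 (unconditioned shift): mabisured → mabisuret
  rule 3 (rhotacism): mabisuret → mabiruret
  rule 4 (vowel merger): mabiruret → mabirurit
  rule 5 (unconditioned shift): mabirurit → mabiruris
  ⇒ Gavasic mabiruris
Only 'mabiruris' matches the regular Gavasic development of *mabisured.

mabiruris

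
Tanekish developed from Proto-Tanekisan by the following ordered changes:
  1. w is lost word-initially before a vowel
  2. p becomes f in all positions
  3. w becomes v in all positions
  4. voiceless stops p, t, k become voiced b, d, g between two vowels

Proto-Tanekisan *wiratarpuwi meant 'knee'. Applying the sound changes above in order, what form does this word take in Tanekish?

Tanekish: *wiratarpuwi
  wiratarpuwi → iratarpuwi   [glide loss]
  iratarpuwi → iratarfuwi   [unconditioned shift]
  iratarfuwi → iratarfuvi   [unconditioned shift]
  iratarfuvi → iradarfuvi   [intervocalic voicing]
  giving Tanekish iradarfuvi.

iradarfuvi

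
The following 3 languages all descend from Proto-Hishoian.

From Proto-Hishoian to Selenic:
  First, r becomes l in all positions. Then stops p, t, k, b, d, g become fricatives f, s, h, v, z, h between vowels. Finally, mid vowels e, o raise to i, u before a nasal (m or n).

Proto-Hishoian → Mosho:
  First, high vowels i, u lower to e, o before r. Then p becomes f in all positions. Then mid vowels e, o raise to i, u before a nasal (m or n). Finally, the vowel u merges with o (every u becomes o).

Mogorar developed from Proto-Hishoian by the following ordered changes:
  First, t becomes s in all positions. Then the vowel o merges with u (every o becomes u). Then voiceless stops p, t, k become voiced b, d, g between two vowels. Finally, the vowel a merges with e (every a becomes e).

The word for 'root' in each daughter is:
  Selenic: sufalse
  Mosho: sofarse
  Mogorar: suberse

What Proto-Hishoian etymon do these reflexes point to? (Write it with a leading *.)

Position 4: Selenic has a, Mosho has a, Mogorar has e. Selenic preserves a here (none of its changes turn any other segment into a), so the proto-segment is *a.
Position 3: Selenic has f, Mosho has f, Mogorar has b. Taking the neighbouring segments as reconstructed: Selenic f could go back to *p or *f; Mosho f could go back to *p or *f; Mogorar b could go back to *p or *b — the one source consistent with every daughter is *p.
Position 5: Selenic has l, Mosho has r, Mogorar has r. Mosho preserves r here (none of its changes turn any other segment into r), so the proto-segment is *r.
This points to *suparse. Verify forward in each daughter:
Selenic: start from *suparse.
  rule 1 (unconditioned shift): suparse → supalse
  rule 2 (intervocalic lenition): supalse → sufalse
  rule 3: no change — sufalse
  ⇒ Selenic sufalse
Mosho: *suparse > sufarse > sofarse  (by unconditioned shift, vowel merger)
Mogorar: *suparse > subarse > suberse  (by intervocalic voicing, vowel merger)
*suparse is the unique common source.

*suparse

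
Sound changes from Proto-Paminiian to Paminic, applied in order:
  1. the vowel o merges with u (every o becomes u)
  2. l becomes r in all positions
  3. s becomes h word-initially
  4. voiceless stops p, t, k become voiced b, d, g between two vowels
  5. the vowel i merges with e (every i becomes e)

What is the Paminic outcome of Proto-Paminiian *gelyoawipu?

Paminic: *gelyoawipu > gelyuawipu > geryuawipu > geryuawibu > geryuawebu  (by vowel merger, unconditioned shift, intervocalic voicing, vowel merger)

geryuawebu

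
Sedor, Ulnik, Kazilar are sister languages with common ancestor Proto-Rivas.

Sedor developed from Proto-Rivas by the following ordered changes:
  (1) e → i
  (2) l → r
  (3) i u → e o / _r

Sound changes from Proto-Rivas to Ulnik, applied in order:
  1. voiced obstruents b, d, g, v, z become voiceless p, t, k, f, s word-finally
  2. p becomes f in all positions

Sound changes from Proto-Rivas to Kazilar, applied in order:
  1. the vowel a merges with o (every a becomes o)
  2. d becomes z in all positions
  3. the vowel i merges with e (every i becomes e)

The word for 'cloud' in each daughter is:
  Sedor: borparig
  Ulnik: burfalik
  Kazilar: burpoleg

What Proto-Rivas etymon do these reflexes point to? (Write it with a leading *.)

Position 5: Sedor has a, Ulnik has a, Kazilar has o. Sedor preserves a here (none of its changes turn any other segment into a), so the proto-segment is *a.
Position 6: Sedor has r, Ulnik has l, Kazilar has l. Ulnik preserves l here (none of its changes turn any other segment into l), so the proto-segment is *l.
Continuing position by position gives *burpalig; check it forward:
Sedor: *burpalig
  burpalig (rule 1 does not apply)
  burpalig → burparig   [unconditioned shift]
  burparig → borparig   [pre-rhotic lowering]
  giving Sedor borparig.
Ulnik: *burpalig > burpalik > burfalik  (by final devoicing, unconditioned shift)
Kazilar: start from *burpalig.
  rule 1 (vowel merger): burpalig → burpolig
  rule 2: no change — burpolig
  rule 3 (vowel merger): burpolig → burpoleg
  ⇒ Kazilar burpoleg
*burpalig is the unique common source.

*burpalig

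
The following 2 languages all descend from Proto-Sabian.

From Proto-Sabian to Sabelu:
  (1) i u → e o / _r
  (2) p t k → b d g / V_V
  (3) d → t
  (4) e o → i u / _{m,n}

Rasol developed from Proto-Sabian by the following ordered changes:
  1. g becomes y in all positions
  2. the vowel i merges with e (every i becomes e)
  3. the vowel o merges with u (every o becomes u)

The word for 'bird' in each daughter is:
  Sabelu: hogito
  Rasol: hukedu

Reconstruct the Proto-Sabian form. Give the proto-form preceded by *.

Position 5: Sabelu has t, Rasol has d. Rasol preserves d here (none of its changes turn any other segment into d), so the proto-segment is *d.
Position 3: Sabelu has g, Rasol has k. Rasol preserves k here (none of its changes turn any other segment into k), so the proto-segment is *k.
This points to *hokido. Verify forward in each daughter:
Sabelu: start from *hokido.
  rule 1: no change — hokido
  rule 2 (intervocalic voicing): hokido → hogido
  rule 3 (unconditioned shift): hogido → hogito
  rule 4: no change — hogito
  ⇒ Sabelu hogito
Rasol: *hokido
  hokido (rule 1 does not apply)
  hokido → hokedo   [vowel merger]
  hokedo → hukedu   [vowel merger]
  giving Rasol hukedu.
Only *hokido yields all of Sabelu hogito, Rasol hukedu.

*hokido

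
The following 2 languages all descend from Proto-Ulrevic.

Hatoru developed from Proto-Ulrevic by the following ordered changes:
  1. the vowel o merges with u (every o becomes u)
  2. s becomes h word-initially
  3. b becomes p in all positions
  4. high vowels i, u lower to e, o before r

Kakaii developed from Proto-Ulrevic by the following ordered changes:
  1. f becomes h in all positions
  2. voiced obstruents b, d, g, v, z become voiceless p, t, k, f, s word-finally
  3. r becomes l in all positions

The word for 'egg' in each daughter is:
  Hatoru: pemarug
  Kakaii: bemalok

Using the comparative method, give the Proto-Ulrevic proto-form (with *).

*bemarog

Position 6: Hatoru has u, Kakaii has o. Kakaii preserves o here (none of its changes turn any other segment into o), so the proto-segment is *o.
Position 5: Hatoru has r, Kakaii has l. Hatoru preserves r here (none of its changes turn any other segment into r), so the proto-segment is *r.
This points to *bemarog. Verify forward in each daughter:
Hatoru: *bemarog
  bemarog → bemarug   [vowel merger]
  bemarug (rule 2 does not apply)
  bemarug → pemarug   [unconditioned shift]
  pemarug (rule 4 does not apply)
  giving Hatoru pemarug.
Kakaii: *bemarog
  bemarog (rule 1 does not apply)
  bemarog → bemarok   [final devoicing]
  bemarok → bemalok   [unconditioned shift]
  giving Kakaii bemalok.
*bemarog is the unique common source.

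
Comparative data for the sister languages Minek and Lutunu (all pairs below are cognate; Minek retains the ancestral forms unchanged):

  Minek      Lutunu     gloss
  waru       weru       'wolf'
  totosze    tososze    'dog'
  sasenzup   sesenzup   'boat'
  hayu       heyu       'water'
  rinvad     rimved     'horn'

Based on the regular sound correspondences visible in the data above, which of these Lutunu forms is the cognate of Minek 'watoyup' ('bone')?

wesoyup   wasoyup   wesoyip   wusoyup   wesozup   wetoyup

sasenzup ~ sesenzup, hayu ~ heyu — Minek a corresponds to Lutunu e after a consonant, before a consonant other than r, m, n, p, b, f, v.
totosze ~ tososze — Minek t corresponds to Lutunu s between vowels (before a back vowel).
Applying these to Minek 'watoyup':
  watoyup → wetoyup   (a→e after a consonant, before a consonant other than r, m, n, p, b, f, v)
  wetoyup → wesoyup   (t→s between vowels (before a back vowel))
So the Lutunu cognate is 'wesoyup'.

wesoyup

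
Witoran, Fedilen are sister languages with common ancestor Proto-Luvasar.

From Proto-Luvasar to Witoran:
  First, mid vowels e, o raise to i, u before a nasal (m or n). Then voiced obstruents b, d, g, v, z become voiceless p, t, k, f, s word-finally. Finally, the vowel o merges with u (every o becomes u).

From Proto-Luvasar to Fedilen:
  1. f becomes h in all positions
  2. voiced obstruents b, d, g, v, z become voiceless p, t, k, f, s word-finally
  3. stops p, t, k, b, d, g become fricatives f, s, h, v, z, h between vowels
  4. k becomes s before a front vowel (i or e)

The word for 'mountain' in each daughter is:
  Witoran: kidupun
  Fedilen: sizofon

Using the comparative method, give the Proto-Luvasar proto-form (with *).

Position 4: Witoran has u, Fedilen has o. Fedilen preserves o here (none of its changes turn any other segment into o), so the proto-segment is *o.
Position 6: Witoran has u, Fedilen has o. Fedilen preserves o here (none of its changes turn any other segment into o), so the proto-segment is *o.
Position 1: Witoran has k, Fedilen has s. Taking the neighbouring segments as reconstructed: Witoran k can only go back to *k; Fedilen s could go back to *k or *s — the one source consistent with every daughter is *k.
This points to *kidopon. Verify forward in each daughter:
Witoran: *kidopon > kidopun > kidupun  (by pre-nasal raising, vowel merger)
Fedilen: *kidopon
  kidopon (rule 1 does not apply)
  kidopon (rule 2 does not apply)
  kidopon → kizofon   [intervocalic lenition]
  kizofon → sizofon   [palatalisation]
  giving Fedilen sizofon.
*kidopon is the unique common source.

*kidopon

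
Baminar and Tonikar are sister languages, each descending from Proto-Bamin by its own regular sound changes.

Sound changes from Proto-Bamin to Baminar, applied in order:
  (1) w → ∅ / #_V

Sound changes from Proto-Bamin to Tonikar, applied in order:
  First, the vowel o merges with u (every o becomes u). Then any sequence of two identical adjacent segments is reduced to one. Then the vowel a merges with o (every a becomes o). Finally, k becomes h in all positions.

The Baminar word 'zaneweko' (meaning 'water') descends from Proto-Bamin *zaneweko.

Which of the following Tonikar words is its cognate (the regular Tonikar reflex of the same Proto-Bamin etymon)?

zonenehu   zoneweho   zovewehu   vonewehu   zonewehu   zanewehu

zonewehu

Tonikar: start from *zaneweko.
  rule 1 (vowel merger): zaneweko → zaneweku
  rule 2: no change — zaneweku
  rule 3 (vowel merger): zaneweku → zoneweku
  rule 4 (unconditioned shift): zoneweku → zonewehu
  ⇒ Tonikar zonewehu
Among the options, 'zonewehu' alone shows every Tonikar change applied in order.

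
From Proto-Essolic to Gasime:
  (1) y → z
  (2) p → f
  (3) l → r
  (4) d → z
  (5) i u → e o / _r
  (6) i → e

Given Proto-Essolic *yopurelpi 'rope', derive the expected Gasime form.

Gasime: start from *yopurelpi.
  rule 1 (unconditioned shift): yopurelpi → zopurelpi
  rule 2 (unconditioned shift): zopurelpi → zofurelfi
  rule 3 (unconditioned shift): zofurelfi → zofurerfi
  rule 4: no change — zofurerfi
  rule 5 (pre-rhotic lowering): zofurerfi → zoforerfi
  rule 6 (vowel merger): zoforerfi → zoforerfe
  ⇒ Gasime zoforerfe

zoforerfe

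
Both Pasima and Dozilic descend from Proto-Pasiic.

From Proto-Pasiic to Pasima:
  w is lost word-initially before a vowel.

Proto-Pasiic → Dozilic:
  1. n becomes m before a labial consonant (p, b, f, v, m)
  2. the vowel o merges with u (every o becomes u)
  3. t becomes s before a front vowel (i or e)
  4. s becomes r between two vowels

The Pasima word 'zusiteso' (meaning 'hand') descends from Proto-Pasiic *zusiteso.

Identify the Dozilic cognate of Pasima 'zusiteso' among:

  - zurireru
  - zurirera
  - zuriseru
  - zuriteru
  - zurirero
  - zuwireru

zurireru

Dozilic: start from *zusiteso.
  rule 1: no change — zusiteso
  rule 2 (vowel merger): zusiteso → zusitesu
  rule 3 (palatalisation): zusitesu → zusisesu
  rule 4 (rhotacism): zusisesu → zurireru
  ⇒ Dozilic zurireru
Among the options, 'zurireru' alone shows every Dozilic change applied in order.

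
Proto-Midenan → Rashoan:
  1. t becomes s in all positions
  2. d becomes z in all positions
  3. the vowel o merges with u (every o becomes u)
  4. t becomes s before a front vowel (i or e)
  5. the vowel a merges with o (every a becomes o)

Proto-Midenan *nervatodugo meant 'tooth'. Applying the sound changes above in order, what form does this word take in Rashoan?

nervosuzugu

Rashoan: *nervatodugo
  nervatodugo → nervasodugo   [unconditioned shift]
  nervasodugo → nervasozugo   [unconditioned shift]
  nervasozugo → nervasuzugu   [vowel merger]
  nervasuzugu (rule 4 does not apply)
  nervasuzugu → nervosuzugu   [vowel merger]
  giving Rashoan nervosuzugu.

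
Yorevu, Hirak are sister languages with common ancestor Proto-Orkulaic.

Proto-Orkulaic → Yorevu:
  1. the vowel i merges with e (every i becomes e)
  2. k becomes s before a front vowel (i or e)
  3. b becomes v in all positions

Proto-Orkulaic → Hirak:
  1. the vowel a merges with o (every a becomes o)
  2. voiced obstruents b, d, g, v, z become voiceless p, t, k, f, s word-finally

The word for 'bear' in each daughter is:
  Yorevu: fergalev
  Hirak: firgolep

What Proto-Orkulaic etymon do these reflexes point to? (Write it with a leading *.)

Position 5: Yorevu has a, Hirak has o. Yorevu preserves a here (none of its changes turn any other segment into a), so the proto-segment is *a.
Position 8: Yorevu has v, Hirak has p. Taking the neighbouring segments as reconstructed: Yorevu v could go back to *b or *v; Hirak p could go back to *p or *b — the one source consistent with every daughter is *b.
Position 2: Yorevu has e, Hirak has i. Hirak preserves i here (none of its changes turn any other segment into i), so the proto-segment is *i.
Verify the candidate proto-form against each daughter:
Yorevu: *firgaleb
  firgaleb → fergaleb   [vowel merger]
  fergaleb (rule 2 does not apply)
  fergaleb → fergalev   [unconditioned shift]
  giving Yorevu fergalev.
Hirak: *firgaleb > firgoleb > firgolep  (by vowel merger, final devoicing)
*firgaleb is the unique common source.

*firgaleb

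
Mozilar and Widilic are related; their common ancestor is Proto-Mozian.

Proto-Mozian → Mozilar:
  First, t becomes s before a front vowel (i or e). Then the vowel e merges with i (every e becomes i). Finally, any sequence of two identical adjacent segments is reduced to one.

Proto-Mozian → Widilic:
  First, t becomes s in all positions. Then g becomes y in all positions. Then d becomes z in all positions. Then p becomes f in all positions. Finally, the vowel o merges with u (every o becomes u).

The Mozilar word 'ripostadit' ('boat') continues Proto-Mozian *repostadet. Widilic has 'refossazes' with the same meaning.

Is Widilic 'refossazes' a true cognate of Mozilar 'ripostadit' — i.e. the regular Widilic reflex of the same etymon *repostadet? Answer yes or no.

Derive the expected Widilic reflex of *repostadet:
Widilic: start from *repostadet.
  rule 1 (unconditioned shift): repostadet → repossades
  rule 2: no change — repossades
  rule 3 (unconditioned shift): repossades → repossazes
  rule 4 (unconditioned shift): repossazes → refossazes
  rule 5 (vowel merger): refossazes → refussazes
  ⇒ Widilic refussazes
The regular Widilic reflex would be 'refussazes', but the attested form is 'refossazes'. The correspondence is irregular, so they are not cognates (the Widilic form has a different source).

no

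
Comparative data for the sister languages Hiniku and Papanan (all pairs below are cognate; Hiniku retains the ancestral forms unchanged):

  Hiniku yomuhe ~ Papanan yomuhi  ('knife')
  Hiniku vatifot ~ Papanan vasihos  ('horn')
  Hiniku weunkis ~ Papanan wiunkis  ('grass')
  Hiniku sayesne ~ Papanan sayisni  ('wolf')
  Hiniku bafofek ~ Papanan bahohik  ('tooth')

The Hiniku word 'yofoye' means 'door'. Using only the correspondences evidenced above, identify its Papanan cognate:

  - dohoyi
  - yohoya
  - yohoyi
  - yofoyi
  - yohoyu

yohoyi

vatifot ~ vasihos, bafofek ~ bahohik — Hiniku f corresponds to Papanan h between vowels (before a back vowel).
yomuhe ~ yomuhi, sayesne ~ sayisni — Hiniku e corresponds to Papanan i word-finally.
Applying these to Hiniku 'yofoye':
  yofoye → yohoye   (f→h between vowels (before a back vowel))
  yohoye → yohoyi   (e→i word-finally)
So the Papanan cognate is 'yohoyi'.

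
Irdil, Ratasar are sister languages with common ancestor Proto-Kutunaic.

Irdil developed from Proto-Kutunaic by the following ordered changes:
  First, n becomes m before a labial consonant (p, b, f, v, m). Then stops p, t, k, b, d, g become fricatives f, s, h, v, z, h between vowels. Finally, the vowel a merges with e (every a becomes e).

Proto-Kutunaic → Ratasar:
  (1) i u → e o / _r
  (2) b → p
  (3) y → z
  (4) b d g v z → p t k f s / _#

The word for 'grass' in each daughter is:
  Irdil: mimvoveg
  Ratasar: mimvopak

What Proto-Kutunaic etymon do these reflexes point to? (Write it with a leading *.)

Position 8: Irdil has g, Ratasar has k. Irdil preserves g here (none of its changes turn any other segment into g), so the proto-segment is *g.
Position 6: Irdil has v, Ratasar has p. Taking the neighbouring segments as reconstructed: Irdil v could go back to *b or *v; Ratasar p could go back to *p or *b — the one source consistent with every daughter is *b.
Continuing position by position gives *mimvobag; check it forward:
Irdil: start from *mimvobag.
  rule 1: no change — mimvobag
  rule 2 (intervocalic lenition): mimvobag → mimvovag
  rule 3 (vowel merger): mimvovag → mimvoveg
  ⇒ Irdil mimvoveg
Ratasar: *mimvobag > mimvopag > mimvopak  (by unconditioned shift, final devoicing)
Only *mimvobag yields all of Irdil mimvoveg, Ratasar mimvopak.

*mimvobag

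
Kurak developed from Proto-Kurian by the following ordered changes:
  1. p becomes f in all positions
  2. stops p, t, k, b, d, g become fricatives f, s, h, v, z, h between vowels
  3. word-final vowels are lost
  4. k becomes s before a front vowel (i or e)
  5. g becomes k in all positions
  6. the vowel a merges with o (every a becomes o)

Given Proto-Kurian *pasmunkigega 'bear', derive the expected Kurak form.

Kurak: *pasmunkigega > fasmunkigega > fasmunkiheha > fasmunkiheh > fasmunsiheh > fosmunsiheh  (by unconditioned shift, intervocalic lenition, apocope, palatalisation, vowel merger)

fosmunsiheh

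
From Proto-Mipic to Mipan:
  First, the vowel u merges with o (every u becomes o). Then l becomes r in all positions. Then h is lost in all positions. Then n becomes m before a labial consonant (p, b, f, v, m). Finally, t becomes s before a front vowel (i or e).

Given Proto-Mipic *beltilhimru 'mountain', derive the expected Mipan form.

Mipan: start from *beltilhimru.
  rule 1 (vowel merger): beltilhimru → beltilhimro
  rule 2 (unconditioned shift): beltilhimro → bertirhimro
  rule 3 (h-loss): bertirhimro → bertirimro
  rule 4: no change — bertirimro
  rule 5 (palatalisation): bertirimro → bersirimro
  ⇒ Mipan bersirimro

bersirimro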